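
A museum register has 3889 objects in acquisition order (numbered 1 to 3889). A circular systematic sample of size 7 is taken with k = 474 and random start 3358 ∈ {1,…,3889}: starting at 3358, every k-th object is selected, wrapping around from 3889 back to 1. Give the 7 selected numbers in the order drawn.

Selection 1: 3358
Selection 2: 3358 + 474 = 3832
Selection 3: 3832 + 474 = 4306 → 4306 − 3889 = 417
Selection 4: 417 + 474 = 891
Selection 5: 891 + 474 = 1365
Selection 6: 1365 + 474 = 1839
Selection 7: 1839 + 474 = 2313

3358, 3832, 417, 891, 1365, 1839, 2313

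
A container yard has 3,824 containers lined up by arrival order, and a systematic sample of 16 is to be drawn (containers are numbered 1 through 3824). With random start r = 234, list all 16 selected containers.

234, 473, 712, 951, 1190, 1429, 1668, 1907, 2146, 2385, 2624, 2863, 3102, 3341, 3580, 3819

k = N/n = 3824/16 = 239
container 1: 234
container 2: 234 + 239 = 473
container 3: 473 + 239 = 712
container 4: 712 + 239 = 951
container 5: 951 + 239 = 1190
container 6: 1190 + 239 = 1429
container 7: 1429 + 239 = 1668
container 8: 1668 + 239 = 1907
container 9: 1907 + 239 = 2146
container 10: 2146 + 239 = 2385
container 11: 2385 + 239 = 2624
container 12: 2624 + 239 = 2863
container 13: 2863 + 239 = 3102
container 14: 3102 + 239 = 3341
container 15: 3341 + 239 = 3580
container 16: 3580 + 239 = 3819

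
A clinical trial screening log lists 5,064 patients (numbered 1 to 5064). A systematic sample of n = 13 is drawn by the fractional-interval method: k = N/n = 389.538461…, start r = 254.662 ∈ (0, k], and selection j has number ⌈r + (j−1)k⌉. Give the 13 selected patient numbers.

j=1: r + 0k = 254.662 → ⌈·⌉ = 255
j=2: r + 1k = 644.200461… → ⌈·⌉ = 645
j=3: r + 2k = 1033.738923… → ⌈·⌉ = 1034
j=4: r + 3k = 1423.277384… → ⌈·⌉ = 1424
j=5: r + 4k = 1812.815846… → ⌈·⌉ = 1813
j=6: r + 5k = 2202.354307… → ⌈·⌉ = 2203
j=7: r + 6k = 2591.892769… → ⌈·⌉ = 2592
j=8: r + 7k = 2981.431230… → ⌈·⌉ = 2982
j=9: r + 8k = 3370.969692… → ⌈·⌉ = 3371
j=10: r + 9k = 3760.508153… → ⌈·⌉ = 3761
j=11: r + 10k = 4150.046615… → ⌈·⌉ = 4151
j=12: r + 11k = 4539.585076… → ⌈·⌉ = 4540
j=13: r + 12k = 4929.123538… → ⌈·⌉ = 4930

255, 645, 1034, 1424, 1813, 2203, 2592, 2982, 3371, 3761, 4151, 4540, 4930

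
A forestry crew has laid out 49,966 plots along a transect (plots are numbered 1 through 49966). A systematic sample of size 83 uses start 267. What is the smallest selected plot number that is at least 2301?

2675

k = 49966/83 = 602
Steps past start: ⌈(2301 − 267)/602⌉ = ⌈2034/602⌉ = 4
Selected plot: 267 + 4×602 = 2675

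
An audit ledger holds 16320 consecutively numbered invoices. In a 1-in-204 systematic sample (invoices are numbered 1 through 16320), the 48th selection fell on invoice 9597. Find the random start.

k = 204
r = 9597 − (48−1)×204 = 9597 − 9588 = 9

9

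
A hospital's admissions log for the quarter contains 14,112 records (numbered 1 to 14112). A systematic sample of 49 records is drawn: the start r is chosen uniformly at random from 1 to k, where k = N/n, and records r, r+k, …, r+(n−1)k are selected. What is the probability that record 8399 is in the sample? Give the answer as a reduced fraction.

1/288

k = 14112/49 = 288.
Record 8399 is selected iff r ≡ 8399 (mod 288); exactly one such r in {1,…,288}.
Inclusion probability = 1/288.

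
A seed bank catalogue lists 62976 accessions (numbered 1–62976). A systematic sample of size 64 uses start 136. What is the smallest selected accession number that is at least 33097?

33592

k = 62976/64 = 984
Steps past start: ⌈(33097 − 136)/984⌉ = ⌈32961/984⌉ = 34
Selected accession: 136 + 34×984 = 33592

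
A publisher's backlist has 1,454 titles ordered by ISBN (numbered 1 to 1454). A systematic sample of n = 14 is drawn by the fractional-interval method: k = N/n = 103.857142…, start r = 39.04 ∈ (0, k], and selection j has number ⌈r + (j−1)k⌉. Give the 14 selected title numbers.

j=1: r + 0k = 39.04 → ⌈·⌉ = 40
j=2: r + 1k = 142.897142… → ⌈·⌉ = 143
j=3: r + 2k = 246.754285… → ⌈·⌉ = 247
j=4: r + 3k = 350.611428… → ⌈·⌉ = 351
j=5: r + 4k = 454.468571… → ⌈·⌉ = 455
j=6: r + 5k = 558.325714… → ⌈·⌉ = 559
j=7: r + 6k = 662.182857… → ⌈·⌉ = 663
j=8: r + 7k = 766.04 → ⌈·⌉ = 767
j=9: r + 8k = 869.897142… → ⌈·⌉ = 870
j=10: r + 9k = 973.754285… → ⌈·⌉ = 974
j=11: r + 10k = 1077.611428… → ⌈·⌉ = 1078
j=12: r + 11k = 1181.468571… → ⌈·⌉ = 1182
j=13: r + 12k = 1285.325714… → ⌈·⌉ = 1286
j=14: r + 13k = 1389.182857… → ⌈·⌉ = 1390

40, 143, 247, 351, 455, 559, 663, 767, 870, 974, 1078, 1182, 1286, 1390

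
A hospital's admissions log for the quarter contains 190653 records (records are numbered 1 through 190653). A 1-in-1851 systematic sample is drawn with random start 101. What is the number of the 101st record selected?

185201

k = 1851
101st selection = r + (101−1)·k = 101 + 100×1851 = 101 + 185100 = 185201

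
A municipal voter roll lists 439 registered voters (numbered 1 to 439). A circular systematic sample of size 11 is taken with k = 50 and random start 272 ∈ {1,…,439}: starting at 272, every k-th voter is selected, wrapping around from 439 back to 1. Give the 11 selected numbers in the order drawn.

Selection 1: 272
Selection 2: 272 + 50 = 322
Selection 3: 322 + 50 = 372
Selection 4: 372 + 50 = 422
Selection 5: 422 + 50 = 472 → 472 − 439 = 33
Selection 6: 33 + 50 = 83
Selection 7: 83 + 50 = 133
Selection 8: 133 + 50 = 183
Selection 9: 183 + 50 = 233
Selection 10: 233 + 50 = 283
Selection 11: 283 + 50 = 333

272, 322, 372, 422, 33, 83, 133, 183, 233, 283, 333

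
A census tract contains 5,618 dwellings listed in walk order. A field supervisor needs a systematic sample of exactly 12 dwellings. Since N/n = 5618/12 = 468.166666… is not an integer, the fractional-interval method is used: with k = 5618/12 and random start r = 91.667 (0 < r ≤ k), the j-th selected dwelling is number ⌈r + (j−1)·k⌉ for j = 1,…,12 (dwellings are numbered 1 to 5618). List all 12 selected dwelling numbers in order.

92, 560, 1029, 1497, 1965, 2433, 2901, 3369, 3838, 4306, 4774, 5242

j=1: r + 0k = 91.667 → ⌈·⌉ = 92
j=2: r + 1k = 559.833666… → ⌈·⌉ = 560
j=3: r + 2k = 1028.000333… → ⌈·⌉ = 1029
j=4: r + 3k = 1496.167 → ⌈·⌉ = 1497
j=5: r + 4k = 1964.333666… → ⌈·⌉ = 1965
j=6: r + 5k = 2432.500333… → ⌈·⌉ = 2433
j=7: r + 6k = 2900.667 → ⌈·⌉ = 2901
j=8: r + 7k = 3368.833666… → ⌈·⌉ = 3369
j=9: r + 8k = 3837.000333… → ⌈·⌉ = 3838
j=10: r + 9k = 4305.167 → ⌈·⌉ = 4306
j=11: r + 10k = 4773.333666… → ⌈·⌉ = 4774
j=12: r + 11k = 5241.500333… → ⌈·⌉ = 5242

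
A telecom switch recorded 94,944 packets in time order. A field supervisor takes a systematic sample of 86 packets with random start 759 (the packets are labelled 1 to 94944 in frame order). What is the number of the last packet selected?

94599

k = 94944/86 = 1104
86th selection = r + (86−1)·k = 759 + 85×1104 = 759 + 93840 = 94599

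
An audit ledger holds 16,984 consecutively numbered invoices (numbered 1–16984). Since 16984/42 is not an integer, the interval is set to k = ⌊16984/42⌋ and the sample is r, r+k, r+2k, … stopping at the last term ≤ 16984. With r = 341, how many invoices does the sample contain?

k = ⌊16984/42⌋ = 404
Achieved size = ⌊(16984 − 341)/404⌋ + 1 = ⌊16643/404⌋ + 1 = 41 + 1 = 42
(last selection: 341 + 41×404 = 16905 ≤ 16984; next would be 17309 > 16984)

42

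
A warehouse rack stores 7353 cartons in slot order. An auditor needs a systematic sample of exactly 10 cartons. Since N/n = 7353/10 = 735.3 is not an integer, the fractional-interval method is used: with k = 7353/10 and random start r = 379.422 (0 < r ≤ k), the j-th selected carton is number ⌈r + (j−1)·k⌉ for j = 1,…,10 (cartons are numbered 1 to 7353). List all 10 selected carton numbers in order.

j=1: r + 0k = 379.422 → ⌈·⌉ = 380
j=2: r + 1k = 1114.722 → ⌈·⌉ = 1115
j=3: r + 2k = 1850.022 → ⌈·⌉ = 1851
j=4: r + 3k = 2585.322 → ⌈·⌉ = 2586
j=5: r + 4k = 3320.622 → ⌈·⌉ = 3321
j=6: r + 5k = 4055.922 → ⌈·⌉ = 4056
j=7: r + 6k = 4791.222 → ⌈·⌉ = 4792
j=8: r + 7k = 5526.522 → ⌈·⌉ = 5527
j=9: r + 8k = 6261.822 → ⌈·⌉ = 6262
j=10: r + 9k = 6997.122 → ⌈·⌉ = 6998

380, 1115, 1851, 2586, 3321, 4056, 4792, 5527, 6262, 6998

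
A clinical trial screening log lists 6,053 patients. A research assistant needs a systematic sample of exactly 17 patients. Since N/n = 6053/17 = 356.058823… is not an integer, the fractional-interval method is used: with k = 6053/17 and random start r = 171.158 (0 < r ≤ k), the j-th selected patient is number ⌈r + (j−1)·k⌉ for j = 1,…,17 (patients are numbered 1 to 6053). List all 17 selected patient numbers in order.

172, 528, 884, 1240, 1596, 1952, 2308, 2664, 3020, 3376, 3732, 4088, 4444, 4800, 5156, 5513, 5869

j=1: r + 0k = 171.158 → ⌈·⌉ = 172
j=2: r + 1k = 527.216823… → ⌈·⌉ = 528
j=3: r + 2k = 883.275647… → ⌈·⌉ = 884
j=4: r + 3k = 1239.334470… → ⌈·⌉ = 1240
j=5: r + 4k = 1595.393294… → ⌈·⌉ = 1596
j=6: r + 5k = 1951.452117… → ⌈·⌉ = 1952
j=7: r + 6k = 2307.510941… → ⌈·⌉ = 2308
j=8: r + 7k = 2663.569764… → ⌈·⌉ = 2664
j=9: r + 8k = 3019.628588… → ⌈·⌉ = 3020
j=10: r + 9k = 3375.687411… → ⌈·⌉ = 3376
j=11: r + 10k = 3731.746235… → ⌈·⌉ = 3732
j=12: r + 11k = 4087.805058… → ⌈·⌉ = 4088
j=13: r + 12k = 4443.863882… → ⌈·⌉ = 4444
j=14: r + 13k = 4799.922705… → ⌈·⌉ = 4800
j=15: r + 14k = 5155.981529… → ⌈·⌉ = 5156
j=16: r + 15k = 5512.040352… → ⌈·⌉ = 5513
j=17: r + 16k = 5868.099176… → ⌈·⌉ = 5869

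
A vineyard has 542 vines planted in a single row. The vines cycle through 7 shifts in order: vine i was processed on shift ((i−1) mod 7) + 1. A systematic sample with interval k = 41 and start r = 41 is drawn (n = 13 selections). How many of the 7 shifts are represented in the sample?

Consecutive selections differ by k = 41, so their shift numbers differ by 41 mod 7 = 6.
gcd(41, 7) = 1, so the sample visits 7/1 = 7 distinct residues mod 7.
Start 41 is shift 6; the shifts hit are 1, 2, 3, 4, 5, 6, 7.

7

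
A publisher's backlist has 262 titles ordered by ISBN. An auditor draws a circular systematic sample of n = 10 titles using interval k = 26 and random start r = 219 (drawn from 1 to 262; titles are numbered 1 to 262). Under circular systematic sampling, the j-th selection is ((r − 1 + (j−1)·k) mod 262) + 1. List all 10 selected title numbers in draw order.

219, 245, 9, 35, 61, 87, 113, 139, 165, 191

Selection 1: 219
Selection 2: 219 + 26 = 245
Selection 3: 245 + 26 = 271 → 271 − 262 = 9
Selection 4: 9 + 26 = 35
Selection 5: 35 + 26 = 61
Selection 6: 61 + 26 = 87
Selection 7: 87 + 26 = 113
Selection 8: 113 + 26 = 139
Selection 9: 139 + 26 = 165
Selection 10: 165 + 26 = 191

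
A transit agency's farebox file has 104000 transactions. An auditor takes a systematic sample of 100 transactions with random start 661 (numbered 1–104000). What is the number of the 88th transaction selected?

91141

k = 104000/100 = 1040
88th selection = r + (88−1)·k = 661 + 87×1040 = 661 + 90480 = 91141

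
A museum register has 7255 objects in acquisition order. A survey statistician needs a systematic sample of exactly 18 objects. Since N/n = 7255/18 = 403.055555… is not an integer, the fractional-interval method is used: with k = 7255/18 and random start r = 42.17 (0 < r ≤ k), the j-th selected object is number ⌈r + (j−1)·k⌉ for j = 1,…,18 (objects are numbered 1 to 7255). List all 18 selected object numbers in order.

j=1: r + 0k = 42.17 → ⌈·⌉ = 43
j=2: r + 1k = 445.225555… → ⌈·⌉ = 446
j=3: r + 2k = 848.281111… → ⌈·⌉ = 849
j=4: r + 3k = 1251.336666… → ⌈·⌉ = 1252
j=5: r + 4k = 1654.392222… → ⌈·⌉ = 1655
j=6: r + 5k = 2057.447777… → ⌈·⌉ = 2058
j=7: r + 6k = 2460.503333… → ⌈·⌉ = 2461
j=8: r + 7k = 2863.558888… → ⌈·⌉ = 2864
j=9: r + 8k = 3266.614444… → ⌈·⌉ = 3267
j=10: r + 9k = 3669.67 → ⌈·⌉ = 3670
j=11: r + 10k = 4072.725555… → ⌈·⌉ = 4073
j=12: r + 11k = 4475.781111… → ⌈·⌉ = 4476
j=13: r + 12k = 4878.836666… → ⌈·⌉ = 4879
j=14: r + 13k = 5281.892222… → ⌈·⌉ = 5282
j=15: r + 14k = 5684.947777… → ⌈·⌉ = 5685
j=16: r + 15k = 6088.003333… → ⌈·⌉ = 6089
j=17: r + 16k = 6491.058888… → ⌈·⌉ = 6492
j=18: r + 17k = 6894.114444… → ⌈·⌉ = 6895

43, 446, 849, 1252, 1655, 2058, 2461, 2864, 3267, 3670, 4073, 4476, 4879, 5282, 5685, 6089, 6492, 6895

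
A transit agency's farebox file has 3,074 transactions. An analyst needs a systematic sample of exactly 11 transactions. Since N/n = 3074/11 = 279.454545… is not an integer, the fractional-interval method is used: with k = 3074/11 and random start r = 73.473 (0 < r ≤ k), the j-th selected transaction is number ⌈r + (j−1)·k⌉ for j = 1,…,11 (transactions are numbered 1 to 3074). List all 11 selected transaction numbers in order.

74, 353, 633, 912, 1192, 1471, 1751, 2030, 2310, 2589, 2869

j=1: r + 0k = 73.473 → ⌈·⌉ = 74
j=2: r + 1k = 352.927545… → ⌈·⌉ = 353
j=3: r + 2k = 632.382090… → ⌈·⌉ = 633
j=4: r + 3k = 911.836636… → ⌈·⌉ = 912
j=5: r + 4k = 1191.291181… → ⌈·⌉ = 1192
j=6: r + 5k = 1470.745727… → ⌈·⌉ = 1471
j=7: r + 6k = 1750.200272… → ⌈·⌉ = 1751
j=8: r + 7k = 2029.654818… → ⌈·⌉ = 2030
j=9: r + 8k = 2309.109363… → ⌈·⌉ = 2310
j=10: r + 9k = 2588.563909… → ⌈·⌉ = 2589
j=11: r + 10k = 2868.018454… → ⌈·⌉ = 2869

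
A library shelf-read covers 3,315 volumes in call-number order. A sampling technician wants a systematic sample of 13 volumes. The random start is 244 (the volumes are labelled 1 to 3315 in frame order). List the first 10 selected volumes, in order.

k = N/n = 3315/13 = 255
volume 1: 244
volume 2: 244 + 255 = 499
volume 3: 499 + 255 = 754
volume 4: 754 + 255 = 1009
volume 5: 1009 + 255 = 1264
volume 6: 1264 + 255 = 1519
volume 7: 1519 + 255 = 1774
volume 8: 1774 + 255 = 2029
volume 9: 2029 + 255 = 2284
volume 10: 2284 + 255 = 2539

244, 499, 754, 1009, 1264, 1519, 1774, 2029, 2284, 2539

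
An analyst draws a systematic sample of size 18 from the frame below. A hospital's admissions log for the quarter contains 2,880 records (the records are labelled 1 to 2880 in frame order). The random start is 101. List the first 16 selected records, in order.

k = N/n = 2880/18 = 160
record 1: 101
record 2: 101 + 160 = 261
record 3: 261 + 160 = 421
record 4: 421 + 160 = 581
record 5: 581 + 160 = 741
record 6: 741 + 160 = 901
record 7: 901 + 160 = 1061
record 8: 1061 + 160 = 1221
record 9: 1221 + 160 = 1381
record 10: 1381 + 160 = 1541
record 11: 1541 + 160 = 1701
record 12: 1701 + 160 = 1861
record 13: 1861 + 160 = 2021
record 14: 2021 + 160 = 2181
record 15: 2181 + 160 = 2341
record 16: 2341 + 160 = 2501

101, 261, 421, 581, 741, 901, 1061, 1221, 1381, 1541, 1701, 1861, 2021, 2181, 2341, 2501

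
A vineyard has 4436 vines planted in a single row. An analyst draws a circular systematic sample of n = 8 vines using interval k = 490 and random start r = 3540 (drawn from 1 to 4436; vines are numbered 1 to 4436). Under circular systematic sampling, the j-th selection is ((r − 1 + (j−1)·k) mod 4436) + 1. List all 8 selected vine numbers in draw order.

3540, 4030, 84, 574, 1064, 1554, 2044, 2534

Selection 1: 3540
Selection 2: 3540 + 490 = 4030
Selection 3: 4030 + 490 = 4520 → 4520 − 4436 = 84
Selection 4: 84 + 490 = 574
Selection 5: 574 + 490 = 1064
Selection 6: 1064 + 490 = 1554
Selection 7: 1554 + 490 = 2044
Selection 8: 2044 + 490 = 2534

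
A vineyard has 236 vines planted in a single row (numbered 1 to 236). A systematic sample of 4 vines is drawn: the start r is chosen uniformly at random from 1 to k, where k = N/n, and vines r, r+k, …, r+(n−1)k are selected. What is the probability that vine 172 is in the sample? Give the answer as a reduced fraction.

1/59

k = 236/4 = 59.
Vine 172 is selected iff r ≡ 172 (mod 59); exactly one such r in {1,…,59}.
Inclusion probability = 1/59.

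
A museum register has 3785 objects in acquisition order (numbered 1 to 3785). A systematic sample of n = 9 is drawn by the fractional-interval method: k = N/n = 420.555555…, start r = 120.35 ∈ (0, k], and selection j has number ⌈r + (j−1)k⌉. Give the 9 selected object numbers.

j=1: r + 0k = 120.35 → ⌈·⌉ = 121
j=2: r + 1k = 540.905555… → ⌈·⌉ = 541
j=3: r + 2k = 961.461111… → ⌈·⌉ = 962
j=4: r + 3k = 1382.016666… → ⌈·⌉ = 1383
j=5: r + 4k = 1802.572222… → ⌈·⌉ = 1803
j=6: r + 5k = 2223.127777… → ⌈·⌉ = 2224
j=7: r + 6k = 2643.683333… → ⌈·⌉ = 2644
j=8: r + 7k = 3064.238888… → ⌈·⌉ = 3065
j=9: r + 8k = 3484.794444… → ⌈·⌉ = 3485

121, 541, 962, 1383, 1803, 2224, 2644, 3065, 3485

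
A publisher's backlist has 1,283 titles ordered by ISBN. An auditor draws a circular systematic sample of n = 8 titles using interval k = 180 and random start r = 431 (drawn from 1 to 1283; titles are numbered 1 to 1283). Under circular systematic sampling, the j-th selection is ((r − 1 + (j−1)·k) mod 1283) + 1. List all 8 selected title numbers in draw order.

Selection 1: 431
Selection 2: 431 + 180 = 611
Selection 3: 611 + 180 = 791
Selection 4: 791 + 180 = 971
Selection 5: 971 + 180 = 1151
Selection 6: 1151 + 180 = 1331 → 1331 − 1283 = 48
Selection 7: 48 + 180 = 228
Selection 8: 228 + 180 = 408

431, 611, 791, 971, 1151, 48, 228, 408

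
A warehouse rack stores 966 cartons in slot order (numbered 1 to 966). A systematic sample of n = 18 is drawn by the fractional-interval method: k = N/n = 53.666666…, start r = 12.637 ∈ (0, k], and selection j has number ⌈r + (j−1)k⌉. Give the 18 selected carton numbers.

13, 67, 120, 174, 228, 281, 335, 389, 442, 496, 550, 603, 657, 711, 764, 818, 872, 925

j=1: r + 0k = 12.637 → ⌈·⌉ = 13
j=2: r + 1k = 66.303666… → ⌈·⌉ = 67
j=3: r + 2k = 119.970333… → ⌈·⌉ = 120
j=4: r + 3k = 173.637 → ⌈·⌉ = 174
j=5: r + 4k = 227.303666… → ⌈·⌉ = 228
j=6: r + 5k = 280.970333… → ⌈·⌉ = 281
j=7: r + 6k = 334.637 → ⌈·⌉ = 335
j=8: r + 7k = 388.303666… → ⌈·⌉ = 389
j=9: r + 8k = 441.970333… → ⌈·⌉ = 442
j=10: r + 9k = 495.637 → ⌈·⌉ = 496
j=11: r + 10k = 549.303666… → ⌈·⌉ = 550
j=12: r + 11k = 602.970333… → ⌈·⌉ = 603
j=13: r + 12k = 656.637 → ⌈·⌉ = 657
j=14: r + 13k = 710.303666… → ⌈·⌉ = 711
j=15: r + 14k = 763.970333… → ⌈·⌉ = 764
j=16: r + 15k = 817.637 → ⌈·⌉ = 818
j=17: r + 16k = 871.303666… → ⌈·⌉ = 872
j=18: r + 17k = 924.970333… → ⌈·⌉ = 925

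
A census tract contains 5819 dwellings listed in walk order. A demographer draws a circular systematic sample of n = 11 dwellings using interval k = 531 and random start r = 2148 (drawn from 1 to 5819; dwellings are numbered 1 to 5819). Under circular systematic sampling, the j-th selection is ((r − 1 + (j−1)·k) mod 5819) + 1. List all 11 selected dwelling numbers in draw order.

Selection 1: 2148
Selection 2: 2148 + 531 = 2679
Selection 3: 2679 + 531 = 3210
Selection 4: 3210 + 531 = 3741
Selection 5: 3741 + 531 = 4272
Selection 6: 4272 + 531 = 4803
Selection 7: 4803 + 531 = 5334
Selection 8: 5334 + 531 = 5865 → 5865 − 5819 = 46
Selection 9: 46 + 531 = 577
Selection 10: 577 + 531 = 1108
Selection 11: 1108 + 531 = 1639

2148, 2679, 3210, 3741, 4272, 4803, 5334, 46, 577, 1108, 1639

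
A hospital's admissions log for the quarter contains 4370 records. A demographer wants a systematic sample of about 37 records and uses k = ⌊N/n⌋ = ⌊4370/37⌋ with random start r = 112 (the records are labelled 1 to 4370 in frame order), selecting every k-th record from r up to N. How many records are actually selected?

k = ⌊4370/37⌋ = 118
Achieved size = ⌊(4370 − 112)/118⌋ + 1 = ⌊4258/118⌋ + 1 = 36 + 1 = 37
(last selection: 112 + 36×118 = 4360 ≤ 4370; next would be 4478 > 4370)

37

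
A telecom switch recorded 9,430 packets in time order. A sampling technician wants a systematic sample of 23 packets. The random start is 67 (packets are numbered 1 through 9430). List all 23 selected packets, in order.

67, 477, 887, 1297, 1707, 2117, 2527, 2937, 3347, 3757, 4167, 4577, 4987, 5397, 5807, 6217, 6627, 7037, 7447, 7857, 8267, 8677, 9087

k = N/n = 9430/23 = 410
packet 1: 67
packet 2: 67 + 410 = 477
packet 3: 477 + 410 = 887
packet 4: 887 + 410 = 1297
packet 5: 1297 + 410 = 1707
packet 6: 1707 + 410 = 2117
packet 7: 2117 + 410 = 2527
packet 8: 2527 + 410 = 2937
packet 9: 2937 + 410 = 3347
packet 10: 3347 + 410 = 3757
packet 11: 3757 + 410 = 4167
packet 12: 4167 + 410 = 4577
packet 13: 4577 + 410 = 4987
packet 14: 4987 + 410 = 5397
packet 15: 5397 + 410 = 5807
packet 16: 5807 + 410 = 6217
packet 17: 6217 + 410 = 6627
packet 18: 6627 + 410 = 7037
packet 19: 7037 + 410 = 7447
packet 20: 7447 + 410 = 7857
packet 21: 7857 + 410 = 8267
packet 22: 8267 + 410 = 8677
packet 23: 8677 + 410 = 9087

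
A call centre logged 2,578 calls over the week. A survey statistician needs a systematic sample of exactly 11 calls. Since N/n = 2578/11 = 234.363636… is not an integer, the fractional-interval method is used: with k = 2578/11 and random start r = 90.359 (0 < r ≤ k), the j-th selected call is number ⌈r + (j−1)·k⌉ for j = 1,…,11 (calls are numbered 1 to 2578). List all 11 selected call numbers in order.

j=1: r + 0k = 90.359 → ⌈·⌉ = 91
j=2: r + 1k = 324.722636… → ⌈·⌉ = 325
j=3: r + 2k = 559.086272… → ⌈·⌉ = 560
j=4: r + 3k = 793.449909… → ⌈·⌉ = 794
j=5: r + 4k = 1027.813545… → ⌈·⌉ = 1028
j=6: r + 5k = 1262.177181… → ⌈·⌉ = 1263
j=7: r + 6k = 1496.540818… → ⌈·⌉ = 1497
j=8: r + 7k = 1730.904454… → ⌈·⌉ = 1731
j=9: r + 8k = 1965.268090… → ⌈·⌉ = 1966
j=10: r + 9k = 2199.631727… → ⌈·⌉ = 2200
j=11: r + 10k = 2433.995363… → ⌈·⌉ = 2434

91, 325, 560, 794, 1028, 1263, 1497, 1731, 1966, 2200, 2434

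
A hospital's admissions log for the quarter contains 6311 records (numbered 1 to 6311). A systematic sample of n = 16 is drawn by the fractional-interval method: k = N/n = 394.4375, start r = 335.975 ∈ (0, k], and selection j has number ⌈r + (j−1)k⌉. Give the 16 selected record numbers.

j=1: r + 0k = 335.975 → ⌈·⌉ = 336
j=2: r + 1k = 730.4125 → ⌈·⌉ = 731
j=3: r + 2k = 1124.85 → ⌈·⌉ = 1125
j=4: r + 3k = 1519.2875 → ⌈·⌉ = 1520
j=5: r + 4k = 1913.725 → ⌈·⌉ = 1914
j=6: r + 5k = 2308.1625 → ⌈·⌉ = 2309
j=7: r + 6k = 2702.6 → ⌈·⌉ = 2703
j=8: r + 7k = 3097.0375 → ⌈·⌉ = 3098
j=9: r + 8k = 3491.475 → ⌈·⌉ = 3492
j=10: r + 9k = 3885.9125 → ⌈·⌉ = 3886
j=11: r + 10k = 4280.35 → ⌈·⌉ = 4281
j=12: r + 11k = 4674.7875 → ⌈·⌉ = 4675
j=13: r + 12k = 5069.225 → ⌈·⌉ = 5070
j=14: r + 13k = 5463.6625 → ⌈·⌉ = 5464
j=15: r + 14k = 5858.1 → ⌈·⌉ = 5859
j=16: r + 15k = 6252.5375 → ⌈·⌉ = 6253

336, 731, 1125, 1520, 1914, 2309, 2703, 3098, 3492, 3886, 4281, 4675, 5070, 5464, 5859, 6253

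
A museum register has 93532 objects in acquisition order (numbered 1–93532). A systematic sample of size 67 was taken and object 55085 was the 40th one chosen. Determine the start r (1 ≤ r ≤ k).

k = 93532/67 = 1396
r = 55085 − (40−1)×1396 = 55085 − 54444 = 641

641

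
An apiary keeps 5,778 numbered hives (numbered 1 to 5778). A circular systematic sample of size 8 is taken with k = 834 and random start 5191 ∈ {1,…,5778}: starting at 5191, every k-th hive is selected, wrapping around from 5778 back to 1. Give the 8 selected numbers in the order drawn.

Selection 1: 5191
Selection 2: 5191 + 834 = 6025 → 6025 − 5778 = 247
Selection 3: 247 + 834 = 1081
Selection 4: 1081 + 834 = 1915
Selection 5: 1915 + 834 = 2749
Selection 6: 2749 + 834 = 3583
Selection 7: 3583 + 834 = 4417
Selection 8: 4417 + 834 = 5251

5191, 247, 1081, 1915, 2749, 3583, 4417, 5251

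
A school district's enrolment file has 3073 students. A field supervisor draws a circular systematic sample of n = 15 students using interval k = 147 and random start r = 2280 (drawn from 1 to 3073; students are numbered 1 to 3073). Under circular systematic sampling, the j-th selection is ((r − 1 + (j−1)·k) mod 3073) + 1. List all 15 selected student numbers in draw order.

2280, 2427, 2574, 2721, 2868, 3015, 89, 236, 383, 530, 677, 824, 971, 1118, 1265

Selection 1: 2280
Selection 2: 2280 + 147 = 2427
Selection 3: 2427 + 147 = 2574
Selection 4: 2574 + 147 = 2721
Selection 5: 2721 + 147 = 2868
Selection 6: 2868 + 147 = 3015
Selection 7: 3015 + 147 = 3162 → 3162 − 3073 = 89
Selection 8: 89 + 147 = 236
Selection 9: 236 + 147 = 383
Selection 10: 383 + 147 = 530
Selection 11: 530 + 147 = 677
Selection 12: 677 + 147 = 824
Selection 13: 824 + 147 = 971
Selection 14: 971 + 147 = 1118
Selection 15: 1118 + 147 = 1265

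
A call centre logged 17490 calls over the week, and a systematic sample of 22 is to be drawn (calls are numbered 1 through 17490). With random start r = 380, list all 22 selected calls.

380, 1175, 1970, 2765, 3560, 4355, 5150, 5945, 6740, 7535, 8330, 9125, 9920, 10715, 11510, 12305, 13100, 13895, 14690, 15485, 16280, 17075

k = N/n = 17490/22 = 795
call 1: 380
call 2: 380 + 795 = 1175
call 3: 1175 + 795 = 1970
call 4: 1970 + 795 = 2765
call 5: 2765 + 795 = 3560
call 6: 3560 + 795 = 4355
call 7: 4355 + 795 = 5150
call 8: 5150 + 795 = 5945
call 9: 5945 + 795 = 6740
call 10: 6740 + 795 = 7535
call 11: 7535 + 795 = 8330
call 12: 8330 + 795 = 9125
call 13: 9125 + 795 = 9920
call 14: 9920 + 795 = 10715
call 15: 10715 + 795 = 11510
call 16: 11510 + 795 = 12305
call 17: 12305 + 795 = 13100
call 18: 13100 + 795 = 13895
call 19: 13895 + 795 = 14690
call 20: 14690 + 795 = 15485
call 21: 15485 + 795 = 16280
call 22: 16280 + 795 = 17075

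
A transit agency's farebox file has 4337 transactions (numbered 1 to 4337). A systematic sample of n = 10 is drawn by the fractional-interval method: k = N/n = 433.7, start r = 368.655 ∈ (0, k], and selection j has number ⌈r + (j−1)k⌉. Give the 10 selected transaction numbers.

369, 803, 1237, 1670, 2104, 2538, 2971, 3405, 3839, 4272

j=1: r + 0k = 368.655 → ⌈·⌉ = 369
j=2: r + 1k = 802.355 → ⌈·⌉ = 803
j=3: r + 2k = 1236.055 → ⌈·⌉ = 1237
j=4: r + 3k = 1669.755 → ⌈·⌉ = 1670
j=5: r + 4k = 2103.455 → ⌈·⌉ = 2104
j=6: r + 5k = 2537.155 → ⌈·⌉ = 2538
j=7: r + 6k = 2970.855 → ⌈·⌉ = 2971
j=8: r + 7k = 3404.555 → ⌈·⌉ = 3405
j=9: r + 8k = 3838.255 → ⌈·⌉ = 3839
j=10: r + 9k = 4271.955 → ⌈·⌉ = 4272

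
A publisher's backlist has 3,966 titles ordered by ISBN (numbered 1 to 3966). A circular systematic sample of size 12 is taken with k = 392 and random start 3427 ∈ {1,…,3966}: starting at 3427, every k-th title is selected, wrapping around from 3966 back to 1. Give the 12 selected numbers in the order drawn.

3427, 3819, 245, 637, 1029, 1421, 1813, 2205, 2597, 2989, 3381, 3773

Selection 1: 3427
Selection 2: 3427 + 392 = 3819
Selection 3: 3819 + 392 = 4211 → 4211 − 3966 = 245
Selection 4: 245 + 392 = 637
Selection 5: 637 + 392 = 1029
Selection 6: 1029 + 392 = 1421
Selection 7: 1421 + 392 = 1813
Selection 8: 1813 + 392 = 2205
Selection 9: 2205 + 392 = 2597
Selection 10: 2597 + 392 = 2989
Selection 11: 2989 + 392 = 3381
Selection 12: 3381 + 392 = 3773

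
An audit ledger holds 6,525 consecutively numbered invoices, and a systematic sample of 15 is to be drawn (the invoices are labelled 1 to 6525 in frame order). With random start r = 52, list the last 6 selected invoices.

3967, 4402, 4837, 5272, 5707, 6142

k = N/n = 6525/15 = 435
10th selection = 52 + 9×435 = 3967
11th: 3967 + 435 = 4402
12th: 4402 + 435 = 4837
13th: 4837 + 435 = 5272
14th: 5272 + 435 = 5707
15th: 5707 + 435 = 6142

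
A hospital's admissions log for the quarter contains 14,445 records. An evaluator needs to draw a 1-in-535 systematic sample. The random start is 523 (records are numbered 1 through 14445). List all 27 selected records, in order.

523, 1058, 1593, 2128, 2663, 3198, 3733, 4268, 4803, 5338, 5873, 6408, 6943, 7478, 8013, 8548, 9083, 9618, 10153, 10688, 11223, 11758, 12293, 12828, 13363, 13898, 14433

record 1: 523
record 2: 523 + 535 = 1058
record 3: 1058 + 535 = 1593
record 4: 1593 + 535 = 2128
record 5: 2128 + 535 = 2663
record 6: 2663 + 535 = 3198
record 7: 3198 + 535 = 3733
record 8: 3733 + 535 = 4268
record 9: 4268 + 535 = 4803
record 10: 4803 + 535 = 5338
record 11: 5338 + 535 = 5873
record 12: 5873 + 535 = 6408
record 13: 6408 + 535 = 6943
record 14: 6943 + 535 = 7478
record 15: 7478 + 535 = 8013
record 16: 8013 + 535 = 8548
record 17: 8548 + 535 = 9083
record 18: 9083 + 535 = 9618
record 19: 9618 + 535 = 10153
record 20: 10153 + 535 = 10688
record 21: 10688 + 535 = 11223
record 22: 11223 + 535 = 11758
record 23: 11758 + 535 = 12293
record 24: 12293 + 535 = 12828
record 25: 12828 + 535 = 13363
record 26: 13363 + 535 = 13898
record 27: 13898 + 535 = 14433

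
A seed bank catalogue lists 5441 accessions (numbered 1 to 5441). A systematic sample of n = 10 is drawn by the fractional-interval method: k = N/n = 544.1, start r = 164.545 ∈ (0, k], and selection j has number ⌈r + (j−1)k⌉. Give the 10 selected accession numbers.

j=1: r + 0k = 164.545 → ⌈·⌉ = 165
j=2: r + 1k = 708.645 → ⌈·⌉ = 709
j=3: r + 2k = 1252.745 → ⌈·⌉ = 1253
j=4: r + 3k = 1796.845 → ⌈·⌉ = 1797
j=5: r + 4k = 2340.945 → ⌈·⌉ = 2341
j=6: r + 5k = 2885.045 → ⌈·⌉ = 2886
j=7: r + 6k = 3429.145 → ⌈·⌉ = 3430
j=8: r + 7k = 3973.245 → ⌈·⌉ = 3974
j=9: r + 8k = 4517.345 → ⌈·⌉ = 4518
j=10: r + 9k = 5061.445 → ⌈·⌉ = 5062

165, 709, 1253, 1797, 2341, 2886, 3430, 3974, 4518, 5062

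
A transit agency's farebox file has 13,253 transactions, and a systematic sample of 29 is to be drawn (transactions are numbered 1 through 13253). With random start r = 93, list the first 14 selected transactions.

93, 550, 1007, 1464, 1921, 2378, 2835, 3292, 3749, 4206, 4663, 5120, 5577, 6034

k = N/n = 13253/29 = 457
transaction 1: 93
transaction 2: 93 + 457 = 550
transaction 3: 550 + 457 = 1007
transaction 4: 1007 + 457 = 1464
transaction 5: 1464 + 457 = 1921
transaction 6: 1921 + 457 = 2378
transaction 7: 2378 + 457 = 2835
transaction 8: 2835 + 457 = 3292
transaction 9: 3292 + 457 = 3749
transaction 10: 3749 + 457 = 4206
transaction 11: 4206 + 457 = 4663
transaction 12: 4663 + 457 = 5120
transaction 13: 5120 + 457 = 5577
transaction 14: 5577 + 457 = 6034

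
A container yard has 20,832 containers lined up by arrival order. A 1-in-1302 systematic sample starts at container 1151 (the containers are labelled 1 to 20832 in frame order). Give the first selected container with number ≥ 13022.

k = 1302
Steps past start: ⌈(13022 − 1151)/1302⌉ = ⌈11871/1302⌉ = 10
Selected container: 1151 + 10×1302 = 14171

14171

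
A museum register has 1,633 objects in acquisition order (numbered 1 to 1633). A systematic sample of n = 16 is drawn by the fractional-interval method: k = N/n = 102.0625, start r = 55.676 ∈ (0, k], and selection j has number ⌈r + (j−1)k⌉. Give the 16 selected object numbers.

j=1: r + 0k = 55.676 → ⌈·⌉ = 56
j=2: r + 1k = 157.7385 → ⌈·⌉ = 158
j=3: r + 2k = 259.801 → ⌈·⌉ = 260
j=4: r + 3k = 361.8635 → ⌈·⌉ = 362
j=5: r + 4k = 463.926 → ⌈·⌉ = 464
j=6: r + 5k = 565.9885 → ⌈·⌉ = 566
j=7: r + 6k = 668.051 → ⌈·⌉ = 669
j=8: r + 7k = 770.1135 → ⌈·⌉ = 771
j=9: r + 8k = 872.176 → ⌈·⌉ = 873
j=10: r + 9k = 974.2385 → ⌈·⌉ = 975
j=11: r + 10k = 1076.301 → ⌈·⌉ = 1077
j=12: r + 11k = 1178.3635 → ⌈·⌉ = 1179
j=13: r + 12k = 1280.426 → ⌈·⌉ = 1281
j=14: r + 13k = 1382.4885 → ⌈·⌉ = 1383
j=15: r + 14k = 1484.551 → ⌈·⌉ = 1485
j=16: r + 15k = 1586.6135 → ⌈·⌉ = 1587

56, 158, 260, 362, 464, 566, 669, 771, 873, 975, 1077, 1179, 1281, 1383, 1485, 1587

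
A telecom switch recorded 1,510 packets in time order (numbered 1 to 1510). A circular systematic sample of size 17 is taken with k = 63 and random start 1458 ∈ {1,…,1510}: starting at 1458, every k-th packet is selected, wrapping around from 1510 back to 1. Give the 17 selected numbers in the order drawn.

Selection 1: 1458
Selection 2: 1458 + 63 = 1521 → 1521 − 1510 = 11
Selection 3: 11 + 63 = 74
Selection 4: 74 + 63 = 137
Selection 5: 137 + 63 = 200
Selection 6: 200 + 63 = 263
Selection 7: 263 + 63 = 326
Selection 8: 326 + 63 = 389
Selection 9: 389 + 63 = 452
Selection 10: 452 + 63 = 515
Selection 11: 515 + 63 = 578
Selection 12: 578 + 63 = 641
Selection 13: 641 + 63 = 704
Selection 14: 704 + 63 = 767
Selection 15: 767 + 63 = 830
Selection 16: 830 + 63 = 893
Selection 17: 893 + 63 = 956

1458, 11, 74, 137, 200, 263, 326, 389, 452, 515, 578, 641, 704, 767, 830, 893, 956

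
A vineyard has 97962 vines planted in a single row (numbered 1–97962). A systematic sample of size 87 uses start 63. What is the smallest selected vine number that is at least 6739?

6819

k = 97962/87 = 1126
Steps past start: ⌈(6739 − 63)/1126⌉ = ⌈6676/1126⌉ = 6
Selected vine: 63 + 6×1126 = 6819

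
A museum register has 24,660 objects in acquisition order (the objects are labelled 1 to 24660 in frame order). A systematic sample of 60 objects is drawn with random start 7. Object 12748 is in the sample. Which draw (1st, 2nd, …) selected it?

32

k = 24660/60 = 411
position = (12748 − 7)/411 + 1 = 12741/411 + 1 = 31 + 1 = 32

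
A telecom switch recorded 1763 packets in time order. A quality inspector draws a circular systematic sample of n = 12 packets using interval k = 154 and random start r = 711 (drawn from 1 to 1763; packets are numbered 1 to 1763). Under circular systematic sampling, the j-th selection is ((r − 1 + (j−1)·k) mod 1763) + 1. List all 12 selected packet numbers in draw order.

711, 865, 1019, 1173, 1327, 1481, 1635, 26, 180, 334, 488, 642

Selection 1: 711
Selection 2: 711 + 154 = 865
Selection 3: 865 + 154 = 1019
Selection 4: 1019 + 154 = 1173
Selection 5: 1173 + 154 = 1327
Selection 6: 1327 + 154 = 1481
Selection 7: 1481 + 154 = 1635
Selection 8: 1635 + 154 = 1789 → 1789 − 1763 = 26
Selection 9: 26 + 154 = 180
Selection 10: 180 + 154 = 334
Selection 11: 334 + 154 = 488
Selection 12: 488 + 154 = 642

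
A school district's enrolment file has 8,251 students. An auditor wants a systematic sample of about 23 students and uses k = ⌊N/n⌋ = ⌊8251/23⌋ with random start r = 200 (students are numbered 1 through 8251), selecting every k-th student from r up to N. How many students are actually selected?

23

k = ⌊8251/23⌋ = 358
Achieved size = ⌊(8251 − 200)/358⌋ + 1 = ⌊8051/358⌋ + 1 = 22 + 1 = 23
(last selection: 200 + 22×358 = 8076 ≤ 8251; next would be 8434 > 8251)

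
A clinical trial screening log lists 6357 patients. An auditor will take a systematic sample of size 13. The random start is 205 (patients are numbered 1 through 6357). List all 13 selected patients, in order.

205, 694, 1183, 1672, 2161, 2650, 3139, 3628, 4117, 4606, 5095, 5584, 6073

k = N/n = 6357/13 = 489
patient 1: 205
patient 2: 205 + 489 = 694
patient 3: 694 + 489 = 1183
patient 4: 1183 + 489 = 1672
patient 5: 1672 + 489 = 2161
patient 6: 2161 + 489 = 2650
patient 7: 2650 + 489 = 3139
patient 8: 3139 + 489 = 3628
patient 9: 3628 + 489 = 4117
patient 10: 4117 + 489 = 4606
patient 11: 4606 + 489 = 5095
patient 12: 5095 + 489 = 5584
patient 13: 5584 + 489 = 6073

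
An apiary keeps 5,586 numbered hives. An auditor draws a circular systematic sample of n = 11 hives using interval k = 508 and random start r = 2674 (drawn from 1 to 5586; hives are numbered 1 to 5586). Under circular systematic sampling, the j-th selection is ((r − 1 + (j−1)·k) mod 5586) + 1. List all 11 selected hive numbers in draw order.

2674, 3182, 3690, 4198, 4706, 5214, 136, 644, 1152, 1660, 2168

Selection 1: 2674
Selection 2: 2674 + 508 = 3182
Selection 3: 3182 + 508 = 3690
Selection 4: 3690 + 508 = 4198
Selection 5: 4198 + 508 = 4706
Selection 6: 4706 + 508 = 5214
Selection 7: 5214 + 508 = 5722 → 5722 − 5586 = 136
Selection 8: 136 + 508 = 644
Selection 9: 644 + 508 = 1152
Selection 10: 1152 + 508 = 1660
Selection 11: 1660 + 508 = 2168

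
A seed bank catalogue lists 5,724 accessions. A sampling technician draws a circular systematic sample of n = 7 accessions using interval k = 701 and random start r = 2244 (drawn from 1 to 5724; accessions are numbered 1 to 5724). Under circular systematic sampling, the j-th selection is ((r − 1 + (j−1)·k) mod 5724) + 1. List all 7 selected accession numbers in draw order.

Selection 1: 2244
Selection 2: 2244 + 701 = 2945
Selection 3: 2945 + 701 = 3646
Selection 4: 3646 + 701 = 4347
Selection 5: 4347 + 701 = 5048
Selection 6: 5048 + 701 = 5749 → 5749 − 5724 = 25
Selection 7: 25 + 701 = 726

2244, 2945, 3646, 4347, 5048, 25, 726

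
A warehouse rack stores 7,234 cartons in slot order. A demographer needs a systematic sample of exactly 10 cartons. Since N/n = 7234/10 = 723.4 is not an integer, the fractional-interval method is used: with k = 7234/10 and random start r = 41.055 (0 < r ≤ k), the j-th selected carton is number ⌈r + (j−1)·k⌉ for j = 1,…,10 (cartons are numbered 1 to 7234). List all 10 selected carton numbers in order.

j=1: r + 0k = 41.055 → ⌈·⌉ = 42
j=2: r + 1k = 764.455 → ⌈·⌉ = 765
j=3: r + 2k = 1487.855 → ⌈·⌉ = 1488
j=4: r + 3k = 2211.255 → ⌈·⌉ = 2212
j=5: r + 4k = 2934.655 → ⌈·⌉ = 2935
j=6: r + 5k = 3658.055 → ⌈·⌉ = 3659
j=7: r + 6k = 4381.455 → ⌈·⌉ = 4382
j=8: r + 7k = 5104.855 → ⌈·⌉ = 5105
j=9: r + 8k = 5828.255 → ⌈·⌉ = 5829
j=10: r + 9k = 6551.655 → ⌈·⌉ = 6552

42, 765, 1488, 2212, 2935, 3659, 4382, 5105, 5829, 6552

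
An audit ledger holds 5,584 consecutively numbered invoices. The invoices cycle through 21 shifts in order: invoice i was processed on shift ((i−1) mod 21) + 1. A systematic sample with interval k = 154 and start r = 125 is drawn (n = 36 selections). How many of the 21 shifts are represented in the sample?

3

Consecutive selections differ by k = 154, so their shift numbers differ by 154 mod 21 = 7.
gcd(154, 21) = 7, so the sample visits 21/7 = 3 distinct residues mod 21.
Start 125 is shift 20; the shifts hit are 6, 13, 20.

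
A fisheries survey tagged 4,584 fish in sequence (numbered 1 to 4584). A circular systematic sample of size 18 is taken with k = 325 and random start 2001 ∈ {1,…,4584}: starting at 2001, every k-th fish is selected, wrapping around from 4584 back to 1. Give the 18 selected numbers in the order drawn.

2001, 2326, 2651, 2976, 3301, 3626, 3951, 4276, 17, 342, 667, 992, 1317, 1642, 1967, 2292, 2617, 2942

Selection 1: 2001
Selection 2: 2001 + 325 = 2326
Selection 3: 2326 + 325 = 2651
Selection 4: 2651 + 325 = 2976
Selection 5: 2976 + 325 = 3301
Selection 6: 3301 + 325 = 3626
Selection 7: 3626 + 325 = 3951
Selection 8: 3951 + 325 = 4276
Selection 9: 4276 + 325 = 4601 → 4601 − 4584 = 17
Selection 10: 17 + 325 = 342
Selection 11: 342 + 325 = 667
Selection 12: 667 + 325 = 992
Selection 13: 992 + 325 = 1317
Selection 14: 1317 + 325 = 1642
Selection 15: 1642 + 325 = 1967
Selection 16: 1967 + 325 = 2292
Selection 17: 2292 + 325 = 2617
Selection 18: 2617 + 325 = 2942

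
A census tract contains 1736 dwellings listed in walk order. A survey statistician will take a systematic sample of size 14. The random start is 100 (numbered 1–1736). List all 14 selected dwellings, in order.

k = N/n = 1736/14 = 124
dwelling 1: 100
dwelling 2: 100 + 124 = 224
dwelling 3: 224 + 124 = 348
dwelling 4: 348 + 124 = 472
dwelling 5: 472 + 124 = 596
dwelling 6: 596 + 124 = 720
dwelling 7: 720 + 124 = 844
dwelling 8: 844 + 124 = 968
dwelling 9: 968 + 124 = 1092
dwelling 10: 1092 + 124 = 1216
dwelling 11: 1216 + 124 = 1340
dwelling 12: 1340 + 124 = 1464
dwelling 13: 1464 + 124 = 1588
dwelling 14: 1588 + 124 = 1712

100, 224, 348, 472, 596, 720, 844, 968, 1092, 1216, 1340, 1464, 1588, 1712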